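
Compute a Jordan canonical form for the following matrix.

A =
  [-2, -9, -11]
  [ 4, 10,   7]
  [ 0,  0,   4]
J_3(4)

The characteristic polynomial is
  det(x·I − A) = x^3 - 12*x^2 + 48*x - 64 = (x - 4)^3

Eigenvalues and multiplicities (the geometric multiplicity of λ is n − rank(A − λI), which equals the number of Jordan blocks for λ):
  λ = 4: algebraic multiplicity = 3, geometric multiplicity = 1

Determining the block sizes for each eigenvalue:
  λ = 4: one block (gm = 1), so the single block has size am = 3 → block sizes [3]

Assembling the blocks gives a Jordan form
J =
  [4, 1, 0]
  [0, 4, 1]
  [0, 0, 4]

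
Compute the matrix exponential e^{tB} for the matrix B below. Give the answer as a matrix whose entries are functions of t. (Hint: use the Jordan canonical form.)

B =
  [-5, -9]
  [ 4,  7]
e^{tB} =
  [-6*t*exp(t) + exp(t), -9*t*exp(t)]
  [4*t*exp(t), 6*t*exp(t) + exp(t)]

Strategy: write B = P · J · P⁻¹ where J is a Jordan canonical form, so e^{tB} = P · e^{tJ} · P⁻¹, and e^{tJ} can be computed block-by-block.

B has Jordan form
J =
  [1, 1]
  [0, 1]
(up to reordering of blocks).

Per-block formulas:
  For a 2×2 Jordan block J_2(1): exp(t · J_2(1)) = e^(1t)·(I + t·N), where N is the 2×2 nilpotent shift.

After assembling e^{tJ} and conjugating by P, we get:

e^{tB} =
  [-6*t*exp(t) + exp(t), -9*t*exp(t)]
  [4*t*exp(t), 6*t*exp(t) + exp(t)]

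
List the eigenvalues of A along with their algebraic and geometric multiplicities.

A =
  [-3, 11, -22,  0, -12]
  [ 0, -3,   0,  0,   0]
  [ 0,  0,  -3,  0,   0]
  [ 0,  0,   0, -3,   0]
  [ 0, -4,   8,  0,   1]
λ = -3: alg = 4, geom = 3; λ = 1: alg = 1, geom = 1

Step 1 — factor the characteristic polynomial to read off the algebraic multiplicities:
  χ_A(x) = (x - 1)*(x + 3)^4

Step 2 — compute geometric multiplicities via the rank-nullity identity g(λ) = n − rank(A − λI):
  rank(A − (-3)·I) = 2, so dim ker(A − (-3)·I) = n − 2 = 3
  rank(A − (1)·I) = 4, so dim ker(A − (1)·I) = n − 4 = 1

Summary:
  λ = -3: algebraic multiplicity = 4, geometric multiplicity = 3
  λ = 1: algebraic multiplicity = 1, geometric multiplicity = 1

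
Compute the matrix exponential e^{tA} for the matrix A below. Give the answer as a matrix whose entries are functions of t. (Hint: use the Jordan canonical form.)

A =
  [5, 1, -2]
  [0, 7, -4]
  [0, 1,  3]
e^{tA} =
  [exp(5*t), t*exp(5*t), -2*t*exp(5*t)]
  [0, 2*t*exp(5*t) + exp(5*t), -4*t*exp(5*t)]
  [0, t*exp(5*t), -2*t*exp(5*t) + exp(5*t)]

Strategy: write A = P · J · P⁻¹ where J is a Jordan canonical form, so e^{tA} = P · e^{tJ} · P⁻¹, and e^{tJ} can be computed block-by-block.

A has Jordan form
J =
  [5, 1, 0]
  [0, 5, 0]
  [0, 0, 5]
(up to reordering of blocks).

Per-block formulas:
  For a 1×1 block at λ = 5: exp(t · [5]) = [e^(5t)].
  For a 2×2 Jordan block J_2(5): exp(t · J_2(5)) = e^(5t)·(I + t·N), where N is the 2×2 nilpotent shift.

After assembling e^{tJ} and conjugating by P, we get:

e^{tA} =
  [exp(5*t), t*exp(5*t), -2*t*exp(5*t)]
  [0, 2*t*exp(5*t) + exp(5*t), -4*t*exp(5*t)]
  [0, t*exp(5*t), -2*t*exp(5*t) + exp(5*t)]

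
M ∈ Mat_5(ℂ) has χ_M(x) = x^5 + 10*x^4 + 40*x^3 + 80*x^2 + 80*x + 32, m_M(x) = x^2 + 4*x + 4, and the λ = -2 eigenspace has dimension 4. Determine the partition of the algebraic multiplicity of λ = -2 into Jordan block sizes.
Block sizes for λ = -2: [2, 1, 1, 1]

Step 1 — from the characteristic polynomial, algebraic multiplicity of λ = -2 is 5. From dim ker(M − (-2)·I) = 4, there are exactly 4 Jordan blocks for λ = -2.
Step 2 — from the minimal polynomial, the factor (x + 2)^2 tells us the largest block for λ = -2 has size 2.
Step 3 — with total size 5, 4 blocks, and largest block 2, the block sizes (in nonincreasing order) are [2, 1, 1, 1].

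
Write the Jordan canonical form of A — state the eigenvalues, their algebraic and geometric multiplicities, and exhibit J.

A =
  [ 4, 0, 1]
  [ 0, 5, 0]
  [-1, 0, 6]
J_2(5) ⊕ J_1(5)

The characteristic polynomial is
  det(x·I − A) = x^3 - 15*x^2 + 75*x - 125 = (x - 5)^3

Eigenvalues and multiplicities (the geometric multiplicity of λ is n − rank(A − λI), which equals the number of Jordan blocks for λ):
  λ = 5: algebraic multiplicity = 3, geometric multiplicity = 2

Determining the block sizes for each eigenvalue:
  λ = 5: 2 blocks summing to 3 forces exactly one block of size 2 and the rest size 1 → block sizes [2, 1]

Assembling the blocks gives a Jordan form
J =
  [5, 1, 0]
  [0, 5, 0]
  [0, 0, 5]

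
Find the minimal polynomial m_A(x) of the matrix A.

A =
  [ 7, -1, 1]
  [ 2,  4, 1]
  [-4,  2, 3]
x^2 - 9*x + 20

The characteristic polynomial is χ_A(x) = (x - 5)^2*(x - 4), so the eigenvalues are known. The minimal polynomial is
  m_A(x) = Π_λ (x − λ)^{k_λ}
where k_λ is the size of the *largest* Jordan block for λ (equivalently, the smallest k with (A − λI)^k v = 0 for every generalised eigenvector v of λ).

  λ = 4: largest Jordan block has size 1, contributing (x − 4)
  λ = 5: largest Jordan block has size 1, contributing (x − 5)

So m_A(x) = (x - 5)*(x - 4) = x^2 - 9*x + 20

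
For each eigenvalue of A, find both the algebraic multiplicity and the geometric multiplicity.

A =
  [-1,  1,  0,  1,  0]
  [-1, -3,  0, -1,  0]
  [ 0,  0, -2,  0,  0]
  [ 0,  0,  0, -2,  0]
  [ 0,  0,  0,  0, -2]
λ = -2: alg = 5, geom = 4

Step 1 — factor the characteristic polynomial to read off the algebraic multiplicities:
  χ_A(x) = (x + 2)^5

Step 2 — compute geometric multiplicities via the rank-nullity identity g(λ) = n − rank(A − λI):
  rank(A − (-2)·I) = 1, so dim ker(A − (-2)·I) = n − 1 = 4

Summary:
  λ = -2: algebraic multiplicity = 5, geometric multiplicity = 4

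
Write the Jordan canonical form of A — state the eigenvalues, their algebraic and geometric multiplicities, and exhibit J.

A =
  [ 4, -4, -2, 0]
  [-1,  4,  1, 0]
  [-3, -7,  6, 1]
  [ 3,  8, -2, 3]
J_1(2) ⊕ J_3(5)

The characteristic polynomial is
  det(x·I − A) = x^4 - 17*x^3 + 105*x^2 - 275*x + 250 = (x - 5)^3*(x - 2)

Eigenvalues and multiplicities (the geometric multiplicity of λ is n − rank(A − λI), which equals the number of Jordan blocks for λ):
  λ = 2: algebraic multiplicity = 1, geometric multiplicity = 1
  λ = 5: algebraic multiplicity = 3, geometric multiplicity = 1

Determining the block sizes for each eigenvalue:
  λ = 2: one block (gm = 1), so the single block has size am = 1 → block sizes [1]
  λ = 5: one block (gm = 1), so the single block has size am = 3 → block sizes [3]

Assembling the blocks gives a Jordan form
J =
  [2, 0, 0, 0]
  [0, 5, 1, 0]
  [0, 0, 5, 1]
  [0, 0, 0, 5]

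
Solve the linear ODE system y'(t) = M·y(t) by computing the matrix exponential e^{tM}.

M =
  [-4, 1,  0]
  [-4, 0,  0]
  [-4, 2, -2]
e^{tM} =
  [-2*t*exp(-2*t) + exp(-2*t), t*exp(-2*t), 0]
  [-4*t*exp(-2*t), 2*t*exp(-2*t) + exp(-2*t), 0]
  [-4*t*exp(-2*t), 2*t*exp(-2*t), exp(-2*t)]

Strategy: write M = P · J · P⁻¹ where J is a Jordan canonical form, so e^{tM} = P · e^{tJ} · P⁻¹, and e^{tJ} can be computed block-by-block.

M has Jordan form
J =
  [-2,  1,  0]
  [ 0, -2,  0]
  [ 0,  0, -2]
(up to reordering of blocks).

Per-block formulas:
  For a 2×2 Jordan block J_2(-2): exp(t · J_2(-2)) = e^(-2t)·(I + t·N), where N is the 2×2 nilpotent shift.
  For a 1×1 block at λ = -2: exp(t · [-2]) = [e^(-2t)].

After assembling e^{tJ} and conjugating by P, we get:

e^{tM} =
  [-2*t*exp(-2*t) + exp(-2*t), t*exp(-2*t), 0]
  [-4*t*exp(-2*t), 2*t*exp(-2*t) + exp(-2*t), 0]
  [-4*t*exp(-2*t), 2*t*exp(-2*t), exp(-2*t)]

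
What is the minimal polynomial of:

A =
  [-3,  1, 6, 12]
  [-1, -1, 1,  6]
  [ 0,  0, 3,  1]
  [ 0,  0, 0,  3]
x^4 - 2*x^3 - 11*x^2 + 12*x + 36

The characteristic polynomial is χ_A(x) = (x - 3)^2*(x + 2)^2, so the eigenvalues are known. The minimal polynomial is
  m_A(x) = Π_λ (x − λ)^{k_λ}
where k_λ is the size of the *largest* Jordan block for λ (equivalently, the smallest k with (A − λI)^k v = 0 for every generalised eigenvector v of λ).

  λ = -2: largest Jordan block has size 2, contributing (x + 2)^2
  λ = 3: largest Jordan block has size 2, contributing (x − 3)^2

So m_A(x) = (x - 3)^2*(x + 2)^2 = x^4 - 2*x^3 - 11*x^2 + 12*x + 36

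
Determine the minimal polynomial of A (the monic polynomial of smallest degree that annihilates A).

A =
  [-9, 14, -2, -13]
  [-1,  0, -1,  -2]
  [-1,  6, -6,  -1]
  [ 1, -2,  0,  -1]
x^2 + 8*x + 16

The characteristic polynomial is χ_A(x) = (x + 4)^4, so the eigenvalues are known. The minimal polynomial is
  m_A(x) = Π_λ (x − λ)^{k_λ}
where k_λ is the size of the *largest* Jordan block for λ (equivalently, the smallest k with (A − λI)^k v = 0 for every generalised eigenvector v of λ).

  λ = -4: largest Jordan block has size 2, contributing (x + 4)^2

So m_A(x) = (x + 4)^2 = x^2 + 8*x + 16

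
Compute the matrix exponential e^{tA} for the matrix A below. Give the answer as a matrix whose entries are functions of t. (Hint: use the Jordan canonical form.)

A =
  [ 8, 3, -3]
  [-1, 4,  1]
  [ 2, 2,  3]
e^{tA} =
  [3*t*exp(5*t) + exp(5*t), 3*t*exp(5*t), -3*t*exp(5*t)]
  [-t*exp(5*t), -t*exp(5*t) + exp(5*t), t*exp(5*t)]
  [2*t*exp(5*t), 2*t*exp(5*t), -2*t*exp(5*t) + exp(5*t)]

Strategy: write A = P · J · P⁻¹ where J is a Jordan canonical form, so e^{tA} = P · e^{tJ} · P⁻¹, and e^{tJ} can be computed block-by-block.

A has Jordan form
J =
  [5, 1, 0]
  [0, 5, 0]
  [0, 0, 5]
(up to reordering of blocks).

Per-block formulas:
  For a 1×1 block at λ = 5: exp(t · [5]) = [e^(5t)].
  For a 2×2 Jordan block J_2(5): exp(t · J_2(5)) = e^(5t)·(I + t·N), where N is the 2×2 nilpotent shift.

After assembling e^{tJ} and conjugating by P, we get:

e^{tA} =
  [3*t*exp(5*t) + exp(5*t), 3*t*exp(5*t), -3*t*exp(5*t)]
  [-t*exp(5*t), -t*exp(5*t) + exp(5*t), t*exp(5*t)]
  [2*t*exp(5*t), 2*t*exp(5*t), -2*t*exp(5*t) + exp(5*t)]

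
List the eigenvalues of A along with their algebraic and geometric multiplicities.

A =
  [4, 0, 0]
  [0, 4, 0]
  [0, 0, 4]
λ = 4: alg = 3, geom = 3

Step 1 — factor the characteristic polynomial to read off the algebraic multiplicities:
  χ_A(x) = (x - 4)^3

Step 2 — compute geometric multiplicities via the rank-nullity identity g(λ) = n − rank(A − λI):
  rank(A − (4)·I) = 0, so dim ker(A − (4)·I) = n − 0 = 3

Summary:
  λ = 4: algebraic multiplicity = 3, geometric multiplicity = 3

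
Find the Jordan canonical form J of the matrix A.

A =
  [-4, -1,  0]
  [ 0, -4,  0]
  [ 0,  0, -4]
J_2(-4) ⊕ J_1(-4)

The characteristic polynomial is
  det(x·I − A) = x^3 + 12*x^2 + 48*x + 64 = (x + 4)^3

Eigenvalues and multiplicities (the geometric multiplicity of λ is n − rank(A − λI), which equals the number of Jordan blocks for λ):
  λ = -4: algebraic multiplicity = 3, geometric multiplicity = 2

Determining the block sizes for each eigenvalue:
  λ = -4: 2 blocks summing to 3 forces exactly one block of size 2 and the rest size 1 → block sizes [2, 1]

Assembling the blocks gives a Jordan form
J =
  [-4,  1,  0]
  [ 0, -4,  0]
  [ 0,  0, -4]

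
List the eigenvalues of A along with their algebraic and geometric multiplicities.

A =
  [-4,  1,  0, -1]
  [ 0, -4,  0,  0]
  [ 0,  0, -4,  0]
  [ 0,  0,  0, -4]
λ = -4: alg = 4, geom = 3

Step 1 — factor the characteristic polynomial to read off the algebraic multiplicities:
  χ_A(x) = (x + 4)^4

Step 2 — compute geometric multiplicities via the rank-nullity identity g(λ) = n − rank(A − λI):
  rank(A − (-4)·I) = 1, so dim ker(A − (-4)·I) = n − 1 = 3

Summary:
  λ = -4: algebraic multiplicity = 4, geometric multiplicity = 3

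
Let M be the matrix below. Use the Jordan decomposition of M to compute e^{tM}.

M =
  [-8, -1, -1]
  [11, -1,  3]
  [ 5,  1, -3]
e^{tM} =
  [-4*t*exp(-4*t) + exp(-4*t), -t*exp(-4*t), -t*exp(-4*t)]
  [2*t^2*exp(-4*t) + 11*t*exp(-4*t), t^2*exp(-4*t)/2 + 3*t*exp(-4*t) + exp(-4*t), t^2*exp(-4*t)/2 + 3*t*exp(-4*t)]
  [-2*t^2*exp(-4*t) + 5*t*exp(-4*t), -t^2*exp(-4*t)/2 + t*exp(-4*t), -t^2*exp(-4*t)/2 + t*exp(-4*t) + exp(-4*t)]

Strategy: write M = P · J · P⁻¹ where J is a Jordan canonical form, so e^{tM} = P · e^{tJ} · P⁻¹, and e^{tJ} can be computed block-by-block.

M has Jordan form
J =
  [-4,  1,  0]
  [ 0, -4,  1]
  [ 0,  0, -4]
(up to reordering of blocks).

Per-block formulas:
  For a 3×3 Jordan block J_3(-4): exp(t · J_3(-4)) = e^(-4t)·(I + t·N + (t^2/2)·N^2), where N is the 3×3 nilpotent shift.

After assembling e^{tJ} and conjugating by P, we get:

e^{tM} =
  [-4*t*exp(-4*t) + exp(-4*t), -t*exp(-4*t), -t*exp(-4*t)]
  [2*t^2*exp(-4*t) + 11*t*exp(-4*t), t^2*exp(-4*t)/2 + 3*t*exp(-4*t) + exp(-4*t), t^2*exp(-4*t)/2 + 3*t*exp(-4*t)]
  [-2*t^2*exp(-4*t) + 5*t*exp(-4*t), -t^2*exp(-4*t)/2 + t*exp(-4*t), -t^2*exp(-4*t)/2 + t*exp(-4*t) + exp(-4*t)]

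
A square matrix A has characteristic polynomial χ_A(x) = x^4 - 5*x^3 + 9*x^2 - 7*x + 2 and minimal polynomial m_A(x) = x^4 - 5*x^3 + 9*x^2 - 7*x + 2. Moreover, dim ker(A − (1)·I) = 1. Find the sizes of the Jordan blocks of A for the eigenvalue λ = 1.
Block sizes for λ = 1: [3]

Step 1 — from the characteristic polynomial, algebraic multiplicity of λ = 1 is 3. From dim ker(A − (1)·I) = 1, there are exactly 1 Jordan blocks for λ = 1.
Step 2 — from the minimal polynomial, the factor (x − 1)^3 tells us the largest block for λ = 1 has size 3.
Step 3 — with total size 3, 1 blocks, and largest block 3, the block sizes (in nonincreasing order) are [3].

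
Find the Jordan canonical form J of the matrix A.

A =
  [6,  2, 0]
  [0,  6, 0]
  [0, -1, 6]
J_2(6) ⊕ J_1(6)

The characteristic polynomial is
  det(x·I − A) = x^3 - 18*x^2 + 108*x - 216 = (x - 6)^3

Eigenvalues and multiplicities (the geometric multiplicity of λ is n − rank(A − λI), which equals the number of Jordan blocks for λ):
  λ = 6: algebraic multiplicity = 3, geometric multiplicity = 2

Determining the block sizes for each eigenvalue:
  λ = 6: 2 blocks summing to 3 forces exactly one block of size 2 and the rest size 1 → block sizes [2, 1]

Assembling the blocks gives a Jordan form
J =
  [6, 1, 0]
  [0, 6, 0]
  [0, 0, 6]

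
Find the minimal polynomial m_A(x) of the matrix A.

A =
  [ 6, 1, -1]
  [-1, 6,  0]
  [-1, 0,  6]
x^3 - 18*x^2 + 108*x - 216

The characteristic polynomial is χ_A(x) = (x - 6)^3, so the eigenvalues are known. The minimal polynomial is
  m_A(x) = Π_λ (x − λ)^{k_λ}
where k_λ is the size of the *largest* Jordan block for λ (equivalently, the smallest k with (A − λI)^k v = 0 for every generalised eigenvector v of λ).

  λ = 6: largest Jordan block has size 3, contributing (x − 6)^3

So m_A(x) = (x - 6)^3 = x^3 - 18*x^2 + 108*x - 216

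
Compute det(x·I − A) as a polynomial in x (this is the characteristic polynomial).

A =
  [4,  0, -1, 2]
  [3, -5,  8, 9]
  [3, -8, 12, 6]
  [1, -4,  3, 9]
x^4 - 20*x^3 + 150*x^2 - 500*x + 625

Expanding det(x·I − A) (e.g. by cofactor expansion or by noting that A is similar to its Jordan form J, which has the same characteristic polynomial as A) gives
  χ_A(x) = x^4 - 20*x^3 + 150*x^2 - 500*x + 625
which factors as (x - 5)^4. The eigenvalues (with algebraic multiplicities) are λ = 5 with multiplicity 4.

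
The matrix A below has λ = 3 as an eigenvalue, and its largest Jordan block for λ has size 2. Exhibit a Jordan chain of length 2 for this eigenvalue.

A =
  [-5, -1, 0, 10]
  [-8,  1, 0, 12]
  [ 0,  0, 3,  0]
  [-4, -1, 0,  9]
A Jordan chain for λ = 3 of length 2:
v_1 = (-1, -2, 0, -1)ᵀ
v_2 = (0, 1, 0, 0)ᵀ

Let N = A − (3)·I. We want v_2 with N^2 v_2 = 0 but N^1 v_2 ≠ 0; then v_{j-1} := N · v_j for j = 2, …, 2.

Pick v_2 = (0, 1, 0, 0)ᵀ.
Then v_1 = N · v_2 = (-1, -2, 0, -1)ᵀ.

Sanity check: (A − (3)·I) v_1 = (0, 0, 0, 0)ᵀ = 0. ✓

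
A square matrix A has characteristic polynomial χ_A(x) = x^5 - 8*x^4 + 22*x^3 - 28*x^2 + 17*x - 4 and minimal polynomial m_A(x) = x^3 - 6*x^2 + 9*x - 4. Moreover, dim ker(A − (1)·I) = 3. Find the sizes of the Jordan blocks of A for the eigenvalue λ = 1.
Block sizes for λ = 1: [2, 1, 1]

Step 1 — from the characteristic polynomial, algebraic multiplicity of λ = 1 is 4. From dim ker(A − (1)·I) = 3, there are exactly 3 Jordan blocks for λ = 1.
Step 2 — from the minimal polynomial, the factor (x − 1)^2 tells us the largest block for λ = 1 has size 2.
Step 3 — with total size 4, 3 blocks, and largest block 2, the block sizes (in nonincreasing order) are [2, 1, 1].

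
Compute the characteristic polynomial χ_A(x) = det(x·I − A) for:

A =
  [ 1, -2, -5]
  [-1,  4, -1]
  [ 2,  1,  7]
x^3 - 12*x^2 + 48*x - 64

Expanding det(x·I − A) (e.g. by cofactor expansion or by noting that A is similar to its Jordan form J, which has the same characteristic polynomial as A) gives
  χ_A(x) = x^3 - 12*x^2 + 48*x - 64
which factors as (x - 4)^3. The eigenvalues (with algebraic multiplicities) are λ = 4 with multiplicity 3.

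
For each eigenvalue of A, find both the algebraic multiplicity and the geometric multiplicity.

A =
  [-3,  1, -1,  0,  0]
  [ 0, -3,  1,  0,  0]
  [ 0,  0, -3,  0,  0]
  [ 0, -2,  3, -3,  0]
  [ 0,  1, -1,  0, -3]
λ = -3: alg = 5, geom = 3

Step 1 — factor the characteristic polynomial to read off the algebraic multiplicities:
  χ_A(x) = (x + 3)^5

Step 2 — compute geometric multiplicities via the rank-nullity identity g(λ) = n − rank(A − λI):
  rank(A − (-3)·I) = 2, so dim ker(A − (-3)·I) = n − 2 = 3

Summary:
  λ = -3: algebraic multiplicity = 5, geometric multiplicity = 3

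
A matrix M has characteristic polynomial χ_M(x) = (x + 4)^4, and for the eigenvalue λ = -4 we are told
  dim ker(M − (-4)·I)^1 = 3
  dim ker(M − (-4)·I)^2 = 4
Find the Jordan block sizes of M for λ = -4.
Block sizes for λ = -4: [2, 1, 1]

From the dimensions of kernels of powers, the number of Jordan blocks of size at least j is d_j − d_{j−1} where d_j = dim ker(N^j) (with d_0 = 0). Computing the differences gives [3, 1].
The number of blocks of size exactly k is (#blocks of size ≥ k) − (#blocks of size ≥ k + 1), so the partition is: 2 block(s) of size 1, 1 block(s) of size 2.
In nonincreasing order the block sizes are [2, 1, 1].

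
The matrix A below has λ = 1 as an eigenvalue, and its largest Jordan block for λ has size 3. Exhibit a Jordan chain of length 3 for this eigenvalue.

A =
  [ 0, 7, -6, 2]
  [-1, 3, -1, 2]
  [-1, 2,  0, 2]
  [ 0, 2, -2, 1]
A Jordan chain for λ = 1 of length 3:
v_1 = (-1, -1, -1, 0)ᵀ
v_2 = (7, 2, 2, 2)ᵀ
v_3 = (0, 1, 0, 0)ᵀ

Let N = A − (1)·I. We want v_3 with N^3 v_3 = 0 but N^2 v_3 ≠ 0; then v_{j-1} := N · v_j for j = 3, …, 2.

Pick v_3 = (0, 1, 0, 0)ᵀ.
Then v_2 = N · v_3 = (7, 2, 2, 2)ᵀ.
Then v_1 = N · v_2 = (-1, -1, -1, 0)ᵀ.

Sanity check: (A − (1)·I) v_1 = (0, 0, 0, 0)ᵀ = 0. ✓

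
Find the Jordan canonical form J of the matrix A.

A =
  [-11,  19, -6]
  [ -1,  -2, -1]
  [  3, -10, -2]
J_3(-5)

The characteristic polynomial is
  det(x·I − A) = x^3 + 15*x^2 + 75*x + 125 = (x + 5)^3

Eigenvalues and multiplicities (the geometric multiplicity of λ is n − rank(A − λI), which equals the number of Jordan blocks for λ):
  λ = -5: algebraic multiplicity = 3, geometric multiplicity = 1

Determining the block sizes for each eigenvalue:
  λ = -5: one block (gm = 1), so the single block has size am = 3 → block sizes [3]

Assembling the blocks gives a Jordan form
J =
  [-5,  1,  0]
  [ 0, -5,  1]
  [ 0,  0, -5]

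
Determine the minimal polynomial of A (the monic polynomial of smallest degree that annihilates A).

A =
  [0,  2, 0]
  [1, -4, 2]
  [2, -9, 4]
x^3

The characteristic polynomial is χ_A(x) = x^3, so the eigenvalues are known. The minimal polynomial is
  m_A(x) = Π_λ (x − λ)^{k_λ}
where k_λ is the size of the *largest* Jordan block for λ (equivalently, the smallest k with (A − λI)^k v = 0 for every generalised eigenvector v of λ).

  λ = 0: largest Jordan block has size 3, contributing (x − 0)^3

So m_A(x) = x^3 = x^3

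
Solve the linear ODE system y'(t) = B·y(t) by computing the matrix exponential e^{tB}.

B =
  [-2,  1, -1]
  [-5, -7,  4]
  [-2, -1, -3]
e^{tB} =
  [t^2*exp(-4*t)/2 + 2*t*exp(-4*t) + exp(-4*t), t*exp(-4*t), t^2*exp(-4*t)/2 - t*exp(-4*t)]
  [-3*t^2*exp(-4*t)/2 - 5*t*exp(-4*t), -3*t*exp(-4*t) + exp(-4*t), -3*t^2*exp(-4*t)/2 + 4*t*exp(-4*t)]
  [-t^2*exp(-4*t)/2 - 2*t*exp(-4*t), -t*exp(-4*t), -t^2*exp(-4*t)/2 + t*exp(-4*t) + exp(-4*t)]

Strategy: write B = P · J · P⁻¹ where J is a Jordan canonical form, so e^{tB} = P · e^{tJ} · P⁻¹, and e^{tJ} can be computed block-by-block.

B has Jordan form
J =
  [-4,  1,  0]
  [ 0, -4,  1]
  [ 0,  0, -4]
(up to reordering of blocks).

Per-block formulas:
  For a 3×3 Jordan block J_3(-4): exp(t · J_3(-4)) = e^(-4t)·(I + t·N + (t^2/2)·N^2), where N is the 3×3 nilpotent shift.

After assembling e^{tJ} and conjugating by P, we get:

e^{tB} =
  [t^2*exp(-4*t)/2 + 2*t*exp(-4*t) + exp(-4*t), t*exp(-4*t), t^2*exp(-4*t)/2 - t*exp(-4*t)]
  [-3*t^2*exp(-4*t)/2 - 5*t*exp(-4*t), -3*t*exp(-4*t) + exp(-4*t), -3*t^2*exp(-4*t)/2 + 4*t*exp(-4*t)]
  [-t^2*exp(-4*t)/2 - 2*t*exp(-4*t), -t*exp(-4*t), -t^2*exp(-4*t)/2 + t*exp(-4*t) + exp(-4*t)]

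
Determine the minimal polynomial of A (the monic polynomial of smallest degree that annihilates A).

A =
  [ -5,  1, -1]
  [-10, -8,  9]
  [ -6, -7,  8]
x^3 + 5*x^2 + 3*x - 9

The characteristic polynomial is χ_A(x) = (x - 1)*(x + 3)^2, so the eigenvalues are known. The minimal polynomial is
  m_A(x) = Π_λ (x − λ)^{k_λ}
where k_λ is the size of the *largest* Jordan block for λ (equivalently, the smallest k with (A − λI)^k v = 0 for every generalised eigenvector v of λ).

  λ = -3: largest Jordan block has size 2, contributing (x + 3)^2
  λ = 1: largest Jordan block has size 1, contributing (x − 1)

So m_A(x) = (x - 1)*(x + 3)^2 = x^3 + 5*x^2 + 3*x - 9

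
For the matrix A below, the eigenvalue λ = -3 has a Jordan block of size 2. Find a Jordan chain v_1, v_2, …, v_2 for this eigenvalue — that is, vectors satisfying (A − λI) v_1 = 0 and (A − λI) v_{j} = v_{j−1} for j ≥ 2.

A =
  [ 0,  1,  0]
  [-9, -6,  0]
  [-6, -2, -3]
A Jordan chain for λ = -3 of length 2:
v_1 = (3, -9, -6)ᵀ
v_2 = (1, 0, 0)ᵀ

Let N = A − (-3)·I. We want v_2 with N^2 v_2 = 0 but N^1 v_2 ≠ 0; then v_{j-1} := N · v_j for j = 2, …, 2.

Pick v_2 = (1, 0, 0)ᵀ.
Then v_1 = N · v_2 = (3, -9, -6)ᵀ.

Sanity check: (A − (-3)·I) v_1 = (0, 0, 0)ᵀ = 0. ✓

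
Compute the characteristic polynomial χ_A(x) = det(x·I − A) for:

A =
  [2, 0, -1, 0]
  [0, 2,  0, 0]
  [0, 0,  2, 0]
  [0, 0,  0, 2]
x^4 - 8*x^3 + 24*x^2 - 32*x + 16

Expanding det(x·I − A) (e.g. by cofactor expansion or by noting that A is similar to its Jordan form J, which has the same characteristic polynomial as A) gives
  χ_A(x) = x^4 - 8*x^3 + 24*x^2 - 32*x + 16
which factors as (x - 2)^4. The eigenvalues (with algebraic multiplicities) are λ = 2 with multiplicity 4.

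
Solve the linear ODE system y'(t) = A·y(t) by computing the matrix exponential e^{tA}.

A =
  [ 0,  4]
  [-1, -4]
e^{tA} =
  [2*t*exp(-2*t) + exp(-2*t), 4*t*exp(-2*t)]
  [-t*exp(-2*t), -2*t*exp(-2*t) + exp(-2*t)]

Strategy: write A = P · J · P⁻¹ where J is a Jordan canonical form, so e^{tA} = P · e^{tJ} · P⁻¹, and e^{tJ} can be computed block-by-block.

A has Jordan form
J =
  [-2,  1]
  [ 0, -2]
(up to reordering of blocks).

Per-block formulas:
  For a 2×2 Jordan block J_2(-2): exp(t · J_2(-2)) = e^(-2t)·(I + t·N), where N is the 2×2 nilpotent shift.

After assembling e^{tJ} and conjugating by P, we get:

e^{tA} =
  [2*t*exp(-2*t) + exp(-2*t), 4*t*exp(-2*t)]
  [-t*exp(-2*t), -2*t*exp(-2*t) + exp(-2*t)]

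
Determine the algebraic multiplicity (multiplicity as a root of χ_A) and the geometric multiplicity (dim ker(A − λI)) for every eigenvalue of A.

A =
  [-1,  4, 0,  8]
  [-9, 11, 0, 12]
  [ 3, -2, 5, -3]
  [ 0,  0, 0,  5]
λ = 5: alg = 4, geom = 2

Step 1 — factor the characteristic polynomial to read off the algebraic multiplicities:
  χ_A(x) = (x - 5)^4

Step 2 — compute geometric multiplicities via the rank-nullity identity g(λ) = n − rank(A − λI):
  rank(A − (5)·I) = 2, so dim ker(A − (5)·I) = n − 2 = 2

Summary:
  λ = 5: algebraic multiplicity = 4, geometric multiplicity = 2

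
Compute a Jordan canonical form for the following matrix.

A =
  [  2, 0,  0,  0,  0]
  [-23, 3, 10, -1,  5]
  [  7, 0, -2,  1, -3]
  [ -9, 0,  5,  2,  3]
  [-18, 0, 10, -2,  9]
J_1(2) ⊕ J_3(3) ⊕ J_1(3)

The characteristic polynomial is
  det(x·I − A) = x^5 - 14*x^4 + 78*x^3 - 216*x^2 + 297*x - 162 = (x - 3)^4*(x - 2)

Eigenvalues and multiplicities (the geometric multiplicity of λ is n − rank(A − λI), which equals the number of Jordan blocks for λ):
  λ = 2: algebraic multiplicity = 1, geometric multiplicity = 1
  λ = 3: algebraic multiplicity = 4, geometric multiplicity = 2

Determining the block sizes for each eigenvalue:
  λ = 2: one block (gm = 1), so the single block has size am = 1 → block sizes [1]
  λ = 3: with am = 4 and gm = 2, the partition is not yet determined (e.g. several partitions of 4 into 2 parts exist). Let N = A − (3)·I. Computing rank(N^1) = 3, rank(N^2) = 2, rank(N^3) = 1; the number of blocks of size ≥ j is rank(N^{j−1}) − rank(N^j), giving [2, 1, 1]. So we have 1 block(s) of size 3, 1 block(s) of size 1 → block sizes [3, 1]

Assembling the blocks gives a Jordan form
J =
  [2, 0, 0, 0, 0]
  [0, 3, 1, 0, 0]
  [0, 0, 3, 1, 0]
  [0, 0, 0, 3, 0]
  [0, 0, 0, 0, 3]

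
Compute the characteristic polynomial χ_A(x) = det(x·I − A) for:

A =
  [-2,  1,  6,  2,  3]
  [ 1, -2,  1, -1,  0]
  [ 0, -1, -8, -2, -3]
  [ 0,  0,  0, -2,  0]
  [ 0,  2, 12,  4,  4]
x^5 + 10*x^4 + 40*x^3 + 80*x^2 + 80*x + 32

Expanding det(x·I − A) (e.g. by cofactor expansion or by noting that A is similar to its Jordan form J, which has the same characteristic polynomial as A) gives
  χ_A(x) = x^5 + 10*x^4 + 40*x^3 + 80*x^2 + 80*x + 32
which factors as (x + 2)^5. The eigenvalues (with algebraic multiplicities) are λ = -2 with multiplicity 5.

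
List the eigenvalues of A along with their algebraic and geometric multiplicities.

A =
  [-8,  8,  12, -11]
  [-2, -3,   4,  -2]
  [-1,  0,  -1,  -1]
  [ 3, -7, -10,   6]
λ = -3: alg = 3, geom = 1; λ = 3: alg = 1, geom = 1

Step 1 — factor the characteristic polynomial to read off the algebraic multiplicities:
  χ_A(x) = (x - 3)*(x + 3)^3

Step 2 — compute geometric multiplicities via the rank-nullity identity g(λ) = n − rank(A − λI):
  rank(A − (-3)·I) = 3, so dim ker(A − (-3)·I) = n − 3 = 1
  rank(A − (3)·I) = 3, so dim ker(A − (3)·I) = n − 3 = 1

Summary:
  λ = -3: algebraic multiplicity = 3, geometric multiplicity = 1
  λ = 3: algebraic multiplicity = 1, geometric multiplicity = 1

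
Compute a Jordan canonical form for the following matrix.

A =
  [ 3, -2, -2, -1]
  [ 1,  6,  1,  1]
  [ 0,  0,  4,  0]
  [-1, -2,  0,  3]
J_2(4) ⊕ J_2(4)

The characteristic polynomial is
  det(x·I − A) = x^4 - 16*x^3 + 96*x^2 - 256*x + 256 = (x - 4)^4

Eigenvalues and multiplicities (the geometric multiplicity of λ is n − rank(A − λI), which equals the number of Jordan blocks for λ):
  λ = 4: algebraic multiplicity = 4, geometric multiplicity = 2

Determining the block sizes for each eigenvalue:
  λ = 4: with am = 4 and gm = 2, the partition is not yet determined (e.g. several partitions of 4 into 2 parts exist). Let N = A − (4)·I. Computing rank(N^1) = 2, rank(N^2) = 0; the number of blocks of size ≥ j is rank(N^{j−1}) − rank(N^j), giving [2, 2]. So we have 2 block(s) of size 2 → block sizes [2, 2]

Assembling the blocks gives a Jordan form
J =
  [4, 1, 0, 0]
  [0, 4, 0, 0]
  [0, 0, 4, 1]
  [0, 0, 0, 4]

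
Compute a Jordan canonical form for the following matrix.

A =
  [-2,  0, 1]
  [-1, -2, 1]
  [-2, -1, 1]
J_3(-1)

The characteristic polynomial is
  det(x·I − A) = x^3 + 3*x^2 + 3*x + 1 = (x + 1)^3

Eigenvalues and multiplicities (the geometric multiplicity of λ is n − rank(A − λI), which equals the number of Jordan blocks for λ):
  λ = -1: algebraic multiplicity = 3, geometric multiplicity = 1

Determining the block sizes for each eigenvalue:
  λ = -1: one block (gm = 1), so the single block has size am = 3 → block sizes [3]

Assembling the blocks gives a Jordan form
J =
  [-1,  1,  0]
  [ 0, -1,  1]
  [ 0,  0, -1]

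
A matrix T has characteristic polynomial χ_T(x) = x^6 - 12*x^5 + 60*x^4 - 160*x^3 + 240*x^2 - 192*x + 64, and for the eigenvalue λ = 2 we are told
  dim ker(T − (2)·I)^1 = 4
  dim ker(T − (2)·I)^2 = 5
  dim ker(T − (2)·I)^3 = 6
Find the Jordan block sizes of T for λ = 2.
Block sizes for λ = 2: [3, 1, 1, 1]

From the dimensions of kernels of powers, the number of Jordan blocks of size at least j is d_j − d_{j−1} where d_j = dim ker(N^j) (with d_0 = 0). Computing the differences gives [4, 1, 1].
The number of blocks of size exactly k is (#blocks of size ≥ k) − (#blocks of size ≥ k + 1), so the partition is: 3 block(s) of size 1, 1 block(s) of size 3.
In nonincreasing order the block sizes are [3, 1, 1, 1].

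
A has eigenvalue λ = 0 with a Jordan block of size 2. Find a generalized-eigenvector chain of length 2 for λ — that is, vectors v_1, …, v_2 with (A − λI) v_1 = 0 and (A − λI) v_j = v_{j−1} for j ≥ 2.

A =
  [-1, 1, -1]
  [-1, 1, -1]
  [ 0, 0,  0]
A Jordan chain for λ = 0 of length 2:
v_1 = (-1, -1, 0)ᵀ
v_2 = (1, 0, 0)ᵀ

Let N = A − (0)·I. We want v_2 with N^2 v_2 = 0 but N^1 v_2 ≠ 0; then v_{j-1} := N · v_j for j = 2, …, 2.

Pick v_2 = (1, 0, 0)ᵀ.
Then v_1 = N · v_2 = (-1, -1, 0)ᵀ.

Sanity check: (A − (0)·I) v_1 = (0, 0, 0)ᵀ = 0. ✓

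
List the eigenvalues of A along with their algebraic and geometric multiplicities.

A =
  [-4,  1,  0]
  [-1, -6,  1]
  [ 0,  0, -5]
λ = -5: alg = 3, geom = 1

Step 1 — factor the characteristic polynomial to read off the algebraic multiplicities:
  χ_A(x) = (x + 5)^3

Step 2 — compute geometric multiplicities via the rank-nullity identity g(λ) = n − rank(A − λI):
  rank(A − (-5)·I) = 2, so dim ker(A − (-5)·I) = n − 2 = 1

Summary:
  λ = -5: algebraic multiplicity = 3, geometric multiplicity = 1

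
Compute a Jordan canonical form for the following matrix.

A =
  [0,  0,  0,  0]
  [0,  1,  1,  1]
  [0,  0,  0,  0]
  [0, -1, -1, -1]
J_2(0) ⊕ J_1(0) ⊕ J_1(0)

The characteristic polynomial is
  det(x·I − A) = x^4

Eigenvalues and multiplicities (the geometric multiplicity of λ is n − rank(A − λI), which equals the number of Jordan blocks for λ):
  λ = 0: algebraic multiplicity = 4, geometric multiplicity = 3

Determining the block sizes for each eigenvalue:
  λ = 0: 3 blocks summing to 4 forces exactly one block of size 2 and the rest size 1 → block sizes [2, 1, 1]

Assembling the blocks gives a Jordan form
J =
  [0, 1, 0, 0]
  [0, 0, 0, 0]
  [0, 0, 0, 0]
  [0, 0, 0, 0]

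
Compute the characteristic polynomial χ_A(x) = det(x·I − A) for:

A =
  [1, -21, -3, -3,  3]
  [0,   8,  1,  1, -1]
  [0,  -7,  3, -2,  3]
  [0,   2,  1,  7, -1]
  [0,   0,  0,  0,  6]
x^5 - 25*x^4 + 240*x^3 - 1080*x^2 + 2160*x - 1296

Expanding det(x·I − A) (e.g. by cofactor expansion or by noting that A is similar to its Jordan form J, which has the same characteristic polynomial as A) gives
  χ_A(x) = x^5 - 25*x^4 + 240*x^3 - 1080*x^2 + 2160*x - 1296
which factors as (x - 6)^4*(x - 1). The eigenvalues (with algebraic multiplicities) are λ = 1 with multiplicity 1, λ = 6 with multiplicity 4.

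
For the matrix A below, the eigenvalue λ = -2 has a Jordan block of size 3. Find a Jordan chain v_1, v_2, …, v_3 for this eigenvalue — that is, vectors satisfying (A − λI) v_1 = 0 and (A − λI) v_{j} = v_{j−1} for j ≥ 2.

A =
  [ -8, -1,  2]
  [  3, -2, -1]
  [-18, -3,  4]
A Jordan chain for λ = -2 of length 3:
v_1 = (-3, 0, -9)ᵀ
v_2 = (-6, 3, -18)ᵀ
v_3 = (1, 0, 0)ᵀ

Let N = A − (-2)·I. We want v_3 with N^3 v_3 = 0 but N^2 v_3 ≠ 0; then v_{j-1} := N · v_j for j = 3, …, 2.

Pick v_3 = (1, 0, 0)ᵀ.
Then v_2 = N · v_3 = (-6, 3, -18)ᵀ.
Then v_1 = N · v_2 = (-3, 0, -9)ᵀ.

Sanity check: (A − (-2)·I) v_1 = (0, 0, 0)ᵀ = 0. ✓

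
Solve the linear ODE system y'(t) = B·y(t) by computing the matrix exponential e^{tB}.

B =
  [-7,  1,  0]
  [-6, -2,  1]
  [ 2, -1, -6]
e^{tB} =
  [-t^2*exp(-5*t) - 2*t*exp(-5*t) + exp(-5*t), t^2*exp(-5*t)/2 + t*exp(-5*t), t^2*exp(-5*t)/2]
  [-2*t^2*exp(-5*t) - 6*t*exp(-5*t), t^2*exp(-5*t) + 3*t*exp(-5*t) + exp(-5*t), t^2*exp(-5*t) + t*exp(-5*t)]
  [2*t*exp(-5*t), -t*exp(-5*t), -t*exp(-5*t) + exp(-5*t)]

Strategy: write B = P · J · P⁻¹ where J is a Jordan canonical form, so e^{tB} = P · e^{tJ} · P⁻¹, and e^{tJ} can be computed block-by-block.

B has Jordan form
J =
  [-5,  1,  0]
  [ 0, -5,  1]
  [ 0,  0, -5]
(up to reordering of blocks).

Per-block formulas:
  For a 3×3 Jordan block J_3(-5): exp(t · J_3(-5)) = e^(-5t)·(I + t·N + (t^2/2)·N^2), where N is the 3×3 nilpotent shift.

After assembling e^{tJ} and conjugating by P, we get:

e^{tB} =
  [-t^2*exp(-5*t) - 2*t*exp(-5*t) + exp(-5*t), t^2*exp(-5*t)/2 + t*exp(-5*t), t^2*exp(-5*t)/2]
  [-2*t^2*exp(-5*t) - 6*t*exp(-5*t), t^2*exp(-5*t) + 3*t*exp(-5*t) + exp(-5*t), t^2*exp(-5*t) + t*exp(-5*t)]
  [2*t*exp(-5*t), -t*exp(-5*t), -t*exp(-5*t) + exp(-5*t)]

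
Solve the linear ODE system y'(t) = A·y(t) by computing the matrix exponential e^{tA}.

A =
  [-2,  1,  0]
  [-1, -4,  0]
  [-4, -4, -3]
e^{tA} =
  [t*exp(-3*t) + exp(-3*t), t*exp(-3*t), 0]
  [-t*exp(-3*t), -t*exp(-3*t) + exp(-3*t), 0]
  [-4*t*exp(-3*t), -4*t*exp(-3*t), exp(-3*t)]

Strategy: write A = P · J · P⁻¹ where J is a Jordan canonical form, so e^{tA} = P · e^{tJ} · P⁻¹, and e^{tJ} can be computed block-by-block.

A has Jordan form
J =
  [-3,  1,  0]
  [ 0, -3,  0]
  [ 0,  0, -3]
(up to reordering of blocks).

Per-block formulas:
  For a 2×2 Jordan block J_2(-3): exp(t · J_2(-3)) = e^(-3t)·(I + t·N), where N is the 2×2 nilpotent shift.
  For a 1×1 block at λ = -3: exp(t · [-3]) = [e^(-3t)].

After assembling e^{tJ} and conjugating by P, we get:

e^{tA} =
  [t*exp(-3*t) + exp(-3*t), t*exp(-3*t), 0]
  [-t*exp(-3*t), -t*exp(-3*t) + exp(-3*t), 0]
  [-4*t*exp(-3*t), -4*t*exp(-3*t), exp(-3*t)]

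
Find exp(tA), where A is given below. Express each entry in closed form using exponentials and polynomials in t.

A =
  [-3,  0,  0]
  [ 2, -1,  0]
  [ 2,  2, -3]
e^{tA} =
  [exp(-3*t), 0, 0]
  [exp(-t) - exp(-3*t), exp(-t), 0]
  [exp(-t) - exp(-3*t), exp(-t) - exp(-3*t), exp(-3*t)]

Strategy: write A = P · J · P⁻¹ where J is a Jordan canonical form, so e^{tA} = P · e^{tJ} · P⁻¹, and e^{tJ} can be computed block-by-block.

A has Jordan form
J =
  [-3,  0,  0]
  [ 0, -3,  0]
  [ 0,  0, -1]
(up to reordering of blocks).

Per-block formulas:
  For a 1×1 block at λ = -1: exp(t · [-1]) = [e^(-1t)].
  For a 1×1 block at λ = -3: exp(t · [-3]) = [e^(-3t)].

After assembling e^{tJ} and conjugating by P, we get:

e^{tA} =
  [exp(-3*t), 0, 0]
  [exp(-t) - exp(-3*t), exp(-t), 0]
  [exp(-t) - exp(-3*t), exp(-t) - exp(-3*t), exp(-3*t)]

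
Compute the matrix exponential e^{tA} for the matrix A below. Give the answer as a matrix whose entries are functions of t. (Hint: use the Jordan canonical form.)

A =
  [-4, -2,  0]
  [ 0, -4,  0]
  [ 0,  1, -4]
e^{tA} =
  [exp(-4*t), -2*t*exp(-4*t), 0]
  [0, exp(-4*t), 0]
  [0, t*exp(-4*t), exp(-4*t)]

Strategy: write A = P · J · P⁻¹ where J is a Jordan canonical form, so e^{tA} = P · e^{tJ} · P⁻¹, and e^{tJ} can be computed block-by-block.

A has Jordan form
J =
  [-4,  1,  0]
  [ 0, -4,  0]
  [ 0,  0, -4]
(up to reordering of blocks).

Per-block formulas:
  For a 1×1 block at λ = -4: exp(t · [-4]) = [e^(-4t)].
  For a 2×2 Jordan block J_2(-4): exp(t · J_2(-4)) = e^(-4t)·(I + t·N), where N is the 2×2 nilpotent shift.

After assembling e^{tJ} and conjugating by P, we get:

e^{tA} =
  [exp(-4*t), -2*t*exp(-4*t), 0]
  [0, exp(-4*t), 0]
  [0, t*exp(-4*t), exp(-4*t)]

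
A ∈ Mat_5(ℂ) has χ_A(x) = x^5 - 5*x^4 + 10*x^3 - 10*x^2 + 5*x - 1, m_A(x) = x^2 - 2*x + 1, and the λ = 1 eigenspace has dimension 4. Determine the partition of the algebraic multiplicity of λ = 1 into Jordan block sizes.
Block sizes for λ = 1: [2, 1, 1, 1]

Step 1 — from the characteristic polynomial, algebraic multiplicity of λ = 1 is 5. From dim ker(A − (1)·I) = 4, there are exactly 4 Jordan blocks for λ = 1.
Step 2 — from the minimal polynomial, the factor (x − 1)^2 tells us the largest block for λ = 1 has size 2.
Step 3 — with total size 5, 4 blocks, and largest block 2, the block sizes (in nonincreasing order) are [2, 1, 1, 1].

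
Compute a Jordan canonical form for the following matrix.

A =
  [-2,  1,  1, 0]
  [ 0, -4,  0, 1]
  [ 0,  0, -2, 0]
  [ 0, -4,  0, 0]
J_3(-2) ⊕ J_1(-2)

The characteristic polynomial is
  det(x·I − A) = x^4 + 8*x^3 + 24*x^2 + 32*x + 16 = (x + 2)^4

Eigenvalues and multiplicities (the geometric multiplicity of λ is n − rank(A − λI), which equals the number of Jordan blocks for λ):
  λ = -2: algebraic multiplicity = 4, geometric multiplicity = 2

Determining the block sizes for each eigenvalue:
  λ = -2: with am = 4 and gm = 2, the partition is not yet determined (e.g. several partitions of 4 into 2 parts exist). Let N = A − (-2)·I. Computing rank(N^1) = 2, rank(N^2) = 1, rank(N^3) = 0; the number of blocks of size ≥ j is rank(N^{j−1}) − rank(N^j), giving [2, 1, 1]. So we have 1 block(s) of size 3, 1 block(s) of size 1 → block sizes [3, 1]

Assembling the blocks gives a Jordan form
J =
  [-2,  1,  0,  0]
  [ 0, -2,  1,  0]
  [ 0,  0, -2,  0]
  [ 0,  0,  0, -2]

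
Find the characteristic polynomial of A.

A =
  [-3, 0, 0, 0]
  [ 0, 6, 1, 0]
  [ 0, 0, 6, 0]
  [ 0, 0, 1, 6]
x^4 - 15*x^3 + 54*x^2 + 108*x - 648

Expanding det(x·I − A) (e.g. by cofactor expansion or by noting that A is similar to its Jordan form J, which has the same characteristic polynomial as A) gives
  χ_A(x) = x^4 - 15*x^3 + 54*x^2 + 108*x - 648
which factors as (x - 6)^3*(x + 3). The eigenvalues (with algebraic multiplicities) are λ = -3 with multiplicity 1, λ = 6 with multiplicity 3.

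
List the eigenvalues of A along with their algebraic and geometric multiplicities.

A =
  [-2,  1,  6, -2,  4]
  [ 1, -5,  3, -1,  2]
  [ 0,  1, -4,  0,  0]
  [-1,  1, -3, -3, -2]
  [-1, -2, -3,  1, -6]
λ = -4: alg = 5, geom = 3

Step 1 — factor the characteristic polynomial to read off the algebraic multiplicities:
  χ_A(x) = (x + 4)^5

Step 2 — compute geometric multiplicities via the rank-nullity identity g(λ) = n − rank(A − λI):
  rank(A − (-4)·I) = 2, so dim ker(A − (-4)·I) = n − 2 = 3

Summary:
  λ = -4: algebraic multiplicity = 5, geometric multiplicity = 3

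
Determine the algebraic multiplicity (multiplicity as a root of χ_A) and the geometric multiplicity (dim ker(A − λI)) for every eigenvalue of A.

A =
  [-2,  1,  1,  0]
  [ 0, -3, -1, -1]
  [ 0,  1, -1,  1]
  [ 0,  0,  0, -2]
λ = -2: alg = 4, geom = 2

Step 1 — factor the characteristic polynomial to read off the algebraic multiplicities:
  χ_A(x) = (x + 2)^4

Step 2 — compute geometric multiplicities via the rank-nullity identity g(λ) = n − rank(A − λI):
  rank(A − (-2)·I) = 2, so dim ker(A − (-2)·I) = n − 2 = 2

Summary:
  λ = -2: algebraic multiplicity = 4, geometric multiplicity = 2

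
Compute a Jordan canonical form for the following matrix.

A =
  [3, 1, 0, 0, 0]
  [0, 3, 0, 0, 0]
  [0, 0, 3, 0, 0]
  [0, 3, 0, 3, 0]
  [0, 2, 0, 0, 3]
J_2(3) ⊕ J_1(3) ⊕ J_1(3) ⊕ J_1(3)

The characteristic polynomial is
  det(x·I − A) = x^5 - 15*x^4 + 90*x^3 - 270*x^2 + 405*x - 243 = (x - 3)^5

Eigenvalues and multiplicities (the geometric multiplicity of λ is n − rank(A − λI), which equals the number of Jordan blocks for λ):
  λ = 3: algebraic multiplicity = 5, geometric multiplicity = 4

Determining the block sizes for each eigenvalue:
  λ = 3: 4 blocks summing to 5 forces exactly one block of size 2 and the rest size 1 → block sizes [2, 1, 1, 1]

Assembling the blocks gives a Jordan form
J =
  [3, 1, 0, 0, 0]
  [0, 3, 0, 0, 0]
  [0, 0, 3, 0, 0]
  [0, 0, 0, 3, 0]
  [0, 0, 0, 0, 3]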